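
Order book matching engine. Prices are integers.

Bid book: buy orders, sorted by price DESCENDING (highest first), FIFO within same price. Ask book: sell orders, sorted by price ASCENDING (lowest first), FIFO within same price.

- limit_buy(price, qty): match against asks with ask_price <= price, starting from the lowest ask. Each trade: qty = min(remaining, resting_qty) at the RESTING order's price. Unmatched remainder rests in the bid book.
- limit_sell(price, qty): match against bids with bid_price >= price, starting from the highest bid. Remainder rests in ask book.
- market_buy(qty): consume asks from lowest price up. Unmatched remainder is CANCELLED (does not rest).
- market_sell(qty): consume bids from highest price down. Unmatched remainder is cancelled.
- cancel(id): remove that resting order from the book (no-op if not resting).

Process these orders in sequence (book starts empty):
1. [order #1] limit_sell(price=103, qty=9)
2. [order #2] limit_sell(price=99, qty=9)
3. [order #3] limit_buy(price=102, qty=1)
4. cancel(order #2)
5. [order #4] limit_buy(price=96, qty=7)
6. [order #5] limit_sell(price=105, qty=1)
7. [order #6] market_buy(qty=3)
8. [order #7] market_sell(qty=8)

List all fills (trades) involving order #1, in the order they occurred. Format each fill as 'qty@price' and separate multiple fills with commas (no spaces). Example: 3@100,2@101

Answer: 3@103

Derivation:
After op 1 [order #1] limit_sell(price=103, qty=9): fills=none; bids=[-] asks=[#1:9@103]
After op 2 [order #2] limit_sell(price=99, qty=9): fills=none; bids=[-] asks=[#2:9@99 #1:9@103]
After op 3 [order #3] limit_buy(price=102, qty=1): fills=#3x#2:1@99; bids=[-] asks=[#2:8@99 #1:9@103]
After op 4 cancel(order #2): fills=none; bids=[-] asks=[#1:9@103]
After op 5 [order #4] limit_buy(price=96, qty=7): fills=none; bids=[#4:7@96] asks=[#1:9@103]
After op 6 [order #5] limit_sell(price=105, qty=1): fills=none; bids=[#4:7@96] asks=[#1:9@103 #5:1@105]
After op 7 [order #6] market_buy(qty=3): fills=#6x#1:3@103; bids=[#4:7@96] asks=[#1:6@103 #5:1@105]
After op 8 [order #7] market_sell(qty=8): fills=#4x#7:7@96; bids=[-] asks=[#1:6@103 #5:1@105]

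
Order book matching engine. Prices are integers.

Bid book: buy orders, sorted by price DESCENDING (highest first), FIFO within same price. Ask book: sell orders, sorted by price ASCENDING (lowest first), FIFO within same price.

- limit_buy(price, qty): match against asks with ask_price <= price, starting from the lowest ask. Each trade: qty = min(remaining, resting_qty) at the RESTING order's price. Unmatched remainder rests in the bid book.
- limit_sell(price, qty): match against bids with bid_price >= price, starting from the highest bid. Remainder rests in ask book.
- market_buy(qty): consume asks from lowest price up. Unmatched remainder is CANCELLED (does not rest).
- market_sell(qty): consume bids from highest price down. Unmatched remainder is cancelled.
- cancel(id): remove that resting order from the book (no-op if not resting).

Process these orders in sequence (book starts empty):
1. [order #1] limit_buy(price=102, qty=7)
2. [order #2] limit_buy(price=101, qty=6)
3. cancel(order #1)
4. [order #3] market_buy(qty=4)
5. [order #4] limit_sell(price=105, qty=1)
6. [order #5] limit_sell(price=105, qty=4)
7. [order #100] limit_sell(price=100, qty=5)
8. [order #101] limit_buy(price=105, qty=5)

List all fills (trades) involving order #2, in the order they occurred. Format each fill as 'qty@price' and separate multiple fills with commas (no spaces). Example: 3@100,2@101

After op 1 [order #1] limit_buy(price=102, qty=7): fills=none; bids=[#1:7@102] asks=[-]
After op 2 [order #2] limit_buy(price=101, qty=6): fills=none; bids=[#1:7@102 #2:6@101] asks=[-]
After op 3 cancel(order #1): fills=none; bids=[#2:6@101] asks=[-]
After op 4 [order #3] market_buy(qty=4): fills=none; bids=[#2:6@101] asks=[-]
After op 5 [order #4] limit_sell(price=105, qty=1): fills=none; bids=[#2:6@101] asks=[#4:1@105]
After op 6 [order #5] limit_sell(price=105, qty=4): fills=none; bids=[#2:6@101] asks=[#4:1@105 #5:4@105]
After op 7 [order #100] limit_sell(price=100, qty=5): fills=#2x#100:5@101; bids=[#2:1@101] asks=[#4:1@105 #5:4@105]
After op 8 [order #101] limit_buy(price=105, qty=5): fills=#101x#4:1@105 #101x#5:4@105; bids=[#2:1@101] asks=[-]

Answer: 5@101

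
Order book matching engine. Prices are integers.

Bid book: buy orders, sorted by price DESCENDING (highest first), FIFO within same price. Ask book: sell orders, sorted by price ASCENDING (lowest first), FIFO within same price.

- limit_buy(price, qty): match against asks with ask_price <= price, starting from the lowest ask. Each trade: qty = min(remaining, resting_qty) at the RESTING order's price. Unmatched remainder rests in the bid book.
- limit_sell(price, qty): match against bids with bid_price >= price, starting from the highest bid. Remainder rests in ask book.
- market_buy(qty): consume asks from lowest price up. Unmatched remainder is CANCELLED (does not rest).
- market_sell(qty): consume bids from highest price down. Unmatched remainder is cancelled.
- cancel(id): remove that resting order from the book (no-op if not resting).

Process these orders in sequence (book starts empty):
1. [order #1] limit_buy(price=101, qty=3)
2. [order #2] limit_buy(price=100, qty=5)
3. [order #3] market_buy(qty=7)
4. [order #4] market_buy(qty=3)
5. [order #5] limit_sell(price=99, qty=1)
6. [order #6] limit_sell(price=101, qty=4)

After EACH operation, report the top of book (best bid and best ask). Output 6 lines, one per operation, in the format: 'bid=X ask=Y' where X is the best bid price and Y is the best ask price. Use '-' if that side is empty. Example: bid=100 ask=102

After op 1 [order #1] limit_buy(price=101, qty=3): fills=none; bids=[#1:3@101] asks=[-]
After op 2 [order #2] limit_buy(price=100, qty=5): fills=none; bids=[#1:3@101 #2:5@100] asks=[-]
After op 3 [order #3] market_buy(qty=7): fills=none; bids=[#1:3@101 #2:5@100] asks=[-]
After op 4 [order #4] market_buy(qty=3): fills=none; bids=[#1:3@101 #2:5@100] asks=[-]
After op 5 [order #5] limit_sell(price=99, qty=1): fills=#1x#5:1@101; bids=[#1:2@101 #2:5@100] asks=[-]
After op 6 [order #6] limit_sell(price=101, qty=4): fills=#1x#6:2@101; bids=[#2:5@100] asks=[#6:2@101]

Answer: bid=101 ask=-
bid=101 ask=-
bid=101 ask=-
bid=101 ask=-
bid=101 ask=-
bid=100 ask=101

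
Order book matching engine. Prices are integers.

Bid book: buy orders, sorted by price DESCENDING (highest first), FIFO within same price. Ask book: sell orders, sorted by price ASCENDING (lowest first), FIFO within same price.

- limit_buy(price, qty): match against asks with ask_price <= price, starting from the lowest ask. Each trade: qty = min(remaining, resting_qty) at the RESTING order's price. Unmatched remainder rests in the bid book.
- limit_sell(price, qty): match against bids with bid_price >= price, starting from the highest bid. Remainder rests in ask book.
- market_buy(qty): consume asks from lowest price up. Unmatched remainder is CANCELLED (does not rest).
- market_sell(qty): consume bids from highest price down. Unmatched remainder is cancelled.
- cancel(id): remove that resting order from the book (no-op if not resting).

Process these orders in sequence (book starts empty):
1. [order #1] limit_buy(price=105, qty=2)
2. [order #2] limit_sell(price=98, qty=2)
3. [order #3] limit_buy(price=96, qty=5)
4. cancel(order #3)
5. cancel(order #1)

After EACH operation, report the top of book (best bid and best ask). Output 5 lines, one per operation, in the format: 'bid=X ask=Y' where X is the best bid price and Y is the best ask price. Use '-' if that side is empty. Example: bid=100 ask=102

After op 1 [order #1] limit_buy(price=105, qty=2): fills=none; bids=[#1:2@105] asks=[-]
After op 2 [order #2] limit_sell(price=98, qty=2): fills=#1x#2:2@105; bids=[-] asks=[-]
After op 3 [order #3] limit_buy(price=96, qty=5): fills=none; bids=[#3:5@96] asks=[-]
After op 4 cancel(order #3): fills=none; bids=[-] asks=[-]
After op 5 cancel(order #1): fills=none; bids=[-] asks=[-]

Answer: bid=105 ask=-
bid=- ask=-
bid=96 ask=-
bid=- ask=-
bid=- ask=-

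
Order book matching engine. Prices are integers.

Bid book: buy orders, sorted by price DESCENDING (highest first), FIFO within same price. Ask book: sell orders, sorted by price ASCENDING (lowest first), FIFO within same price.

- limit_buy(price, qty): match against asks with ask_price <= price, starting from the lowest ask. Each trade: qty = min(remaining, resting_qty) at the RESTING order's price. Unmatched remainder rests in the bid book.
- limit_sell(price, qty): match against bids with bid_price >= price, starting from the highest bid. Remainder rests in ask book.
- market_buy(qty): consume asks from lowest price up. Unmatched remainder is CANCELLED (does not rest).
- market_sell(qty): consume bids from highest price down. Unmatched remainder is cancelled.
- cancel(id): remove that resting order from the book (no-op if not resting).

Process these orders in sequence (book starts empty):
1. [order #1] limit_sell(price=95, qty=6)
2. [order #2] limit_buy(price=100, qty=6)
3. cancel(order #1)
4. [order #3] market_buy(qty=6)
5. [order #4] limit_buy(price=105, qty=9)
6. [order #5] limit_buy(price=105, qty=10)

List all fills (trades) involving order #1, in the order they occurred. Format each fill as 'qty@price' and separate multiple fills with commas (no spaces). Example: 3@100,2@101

After op 1 [order #1] limit_sell(price=95, qty=6): fills=none; bids=[-] asks=[#1:6@95]
After op 2 [order #2] limit_buy(price=100, qty=6): fills=#2x#1:6@95; bids=[-] asks=[-]
After op 3 cancel(order #1): fills=none; bids=[-] asks=[-]
After op 4 [order #3] market_buy(qty=6): fills=none; bids=[-] asks=[-]
After op 5 [order #4] limit_buy(price=105, qty=9): fills=none; bids=[#4:9@105] asks=[-]
After op 6 [order #5] limit_buy(price=105, qty=10): fills=none; bids=[#4:9@105 #5:10@105] asks=[-]

Answer: 6@95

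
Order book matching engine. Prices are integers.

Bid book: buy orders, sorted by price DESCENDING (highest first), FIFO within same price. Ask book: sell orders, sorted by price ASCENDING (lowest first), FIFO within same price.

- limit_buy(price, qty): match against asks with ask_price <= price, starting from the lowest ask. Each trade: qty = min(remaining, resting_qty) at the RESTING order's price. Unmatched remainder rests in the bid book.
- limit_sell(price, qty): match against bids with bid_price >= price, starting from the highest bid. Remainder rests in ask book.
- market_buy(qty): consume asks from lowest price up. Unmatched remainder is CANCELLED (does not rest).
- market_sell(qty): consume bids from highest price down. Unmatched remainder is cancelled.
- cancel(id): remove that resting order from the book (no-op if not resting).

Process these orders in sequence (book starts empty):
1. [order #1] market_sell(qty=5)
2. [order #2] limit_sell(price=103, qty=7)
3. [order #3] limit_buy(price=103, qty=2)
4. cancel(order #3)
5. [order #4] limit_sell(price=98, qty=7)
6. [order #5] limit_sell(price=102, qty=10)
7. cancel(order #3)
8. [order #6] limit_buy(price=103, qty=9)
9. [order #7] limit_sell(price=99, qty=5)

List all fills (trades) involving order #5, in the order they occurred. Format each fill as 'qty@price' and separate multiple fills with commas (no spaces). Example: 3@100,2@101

Answer: 2@102

Derivation:
After op 1 [order #1] market_sell(qty=5): fills=none; bids=[-] asks=[-]
After op 2 [order #2] limit_sell(price=103, qty=7): fills=none; bids=[-] asks=[#2:7@103]
After op 3 [order #3] limit_buy(price=103, qty=2): fills=#3x#2:2@103; bids=[-] asks=[#2:5@103]
After op 4 cancel(order #3): fills=none; bids=[-] asks=[#2:5@103]
After op 5 [order #4] limit_sell(price=98, qty=7): fills=none; bids=[-] asks=[#4:7@98 #2:5@103]
After op 6 [order #5] limit_sell(price=102, qty=10): fills=none; bids=[-] asks=[#4:7@98 #5:10@102 #2:5@103]
After op 7 cancel(order #3): fills=none; bids=[-] asks=[#4:7@98 #5:10@102 #2:5@103]
After op 8 [order #6] limit_buy(price=103, qty=9): fills=#6x#4:7@98 #6x#5:2@102; bids=[-] asks=[#5:8@102 #2:5@103]
After op 9 [order #7] limit_sell(price=99, qty=5): fills=none; bids=[-] asks=[#7:5@99 #5:8@102 #2:5@103]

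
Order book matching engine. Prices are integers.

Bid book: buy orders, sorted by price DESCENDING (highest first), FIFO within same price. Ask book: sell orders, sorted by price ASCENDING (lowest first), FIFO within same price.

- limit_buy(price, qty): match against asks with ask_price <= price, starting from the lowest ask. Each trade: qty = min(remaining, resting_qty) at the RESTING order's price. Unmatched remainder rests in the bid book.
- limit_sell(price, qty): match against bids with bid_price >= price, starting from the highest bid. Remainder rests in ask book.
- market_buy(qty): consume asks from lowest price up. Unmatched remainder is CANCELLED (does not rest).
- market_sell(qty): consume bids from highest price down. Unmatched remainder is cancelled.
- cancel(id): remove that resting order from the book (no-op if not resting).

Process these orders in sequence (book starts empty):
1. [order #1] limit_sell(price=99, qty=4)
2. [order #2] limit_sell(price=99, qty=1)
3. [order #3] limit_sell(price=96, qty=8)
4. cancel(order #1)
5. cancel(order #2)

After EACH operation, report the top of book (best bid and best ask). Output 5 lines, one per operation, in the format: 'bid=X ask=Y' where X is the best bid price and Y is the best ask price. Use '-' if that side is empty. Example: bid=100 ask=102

Answer: bid=- ask=99
bid=- ask=99
bid=- ask=96
bid=- ask=96
bid=- ask=96

Derivation:
After op 1 [order #1] limit_sell(price=99, qty=4): fills=none; bids=[-] asks=[#1:4@99]
After op 2 [order #2] limit_sell(price=99, qty=1): fills=none; bids=[-] asks=[#1:4@99 #2:1@99]
After op 3 [order #3] limit_sell(price=96, qty=8): fills=none; bids=[-] asks=[#3:8@96 #1:4@99 #2:1@99]
After op 4 cancel(order #1): fills=none; bids=[-] asks=[#3:8@96 #2:1@99]
After op 5 cancel(order #2): fills=none; bids=[-] asks=[#3:8@96]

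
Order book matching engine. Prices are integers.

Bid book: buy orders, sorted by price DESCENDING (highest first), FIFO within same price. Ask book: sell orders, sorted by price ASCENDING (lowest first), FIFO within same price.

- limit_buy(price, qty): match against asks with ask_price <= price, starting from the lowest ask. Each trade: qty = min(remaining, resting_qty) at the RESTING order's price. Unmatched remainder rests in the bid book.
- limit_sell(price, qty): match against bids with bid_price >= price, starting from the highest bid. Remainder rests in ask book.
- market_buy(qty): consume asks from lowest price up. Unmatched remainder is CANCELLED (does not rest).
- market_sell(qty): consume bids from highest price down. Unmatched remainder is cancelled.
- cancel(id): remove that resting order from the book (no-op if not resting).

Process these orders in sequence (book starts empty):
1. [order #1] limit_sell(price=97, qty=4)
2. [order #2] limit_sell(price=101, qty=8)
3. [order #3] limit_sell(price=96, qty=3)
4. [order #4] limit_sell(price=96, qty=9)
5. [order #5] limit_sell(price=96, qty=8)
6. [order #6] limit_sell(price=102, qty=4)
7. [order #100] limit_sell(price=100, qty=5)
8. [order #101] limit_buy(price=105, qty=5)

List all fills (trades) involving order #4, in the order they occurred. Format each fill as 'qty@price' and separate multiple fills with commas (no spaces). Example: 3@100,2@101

After op 1 [order #1] limit_sell(price=97, qty=4): fills=none; bids=[-] asks=[#1:4@97]
After op 2 [order #2] limit_sell(price=101, qty=8): fills=none; bids=[-] asks=[#1:4@97 #2:8@101]
After op 3 [order #3] limit_sell(price=96, qty=3): fills=none; bids=[-] asks=[#3:3@96 #1:4@97 #2:8@101]
After op 4 [order #4] limit_sell(price=96, qty=9): fills=none; bids=[-] asks=[#3:3@96 #4:9@96 #1:4@97 #2:8@101]
After op 5 [order #5] limit_sell(price=96, qty=8): fills=none; bids=[-] asks=[#3:3@96 #4:9@96 #5:8@96 #1:4@97 #2:8@101]
After op 6 [order #6] limit_sell(price=102, qty=4): fills=none; bids=[-] asks=[#3:3@96 #4:9@96 #5:8@96 #1:4@97 #2:8@101 #6:4@102]
After op 7 [order #100] limit_sell(price=100, qty=5): fills=none; bids=[-] asks=[#3:3@96 #4:9@96 #5:8@96 #1:4@97 #100:5@100 #2:8@101 #6:4@102]
After op 8 [order #101] limit_buy(price=105, qty=5): fills=#101x#3:3@96 #101x#4:2@96; bids=[-] asks=[#4:7@96 #5:8@96 #1:4@97 #100:5@100 #2:8@101 #6:4@102]

Answer: 2@96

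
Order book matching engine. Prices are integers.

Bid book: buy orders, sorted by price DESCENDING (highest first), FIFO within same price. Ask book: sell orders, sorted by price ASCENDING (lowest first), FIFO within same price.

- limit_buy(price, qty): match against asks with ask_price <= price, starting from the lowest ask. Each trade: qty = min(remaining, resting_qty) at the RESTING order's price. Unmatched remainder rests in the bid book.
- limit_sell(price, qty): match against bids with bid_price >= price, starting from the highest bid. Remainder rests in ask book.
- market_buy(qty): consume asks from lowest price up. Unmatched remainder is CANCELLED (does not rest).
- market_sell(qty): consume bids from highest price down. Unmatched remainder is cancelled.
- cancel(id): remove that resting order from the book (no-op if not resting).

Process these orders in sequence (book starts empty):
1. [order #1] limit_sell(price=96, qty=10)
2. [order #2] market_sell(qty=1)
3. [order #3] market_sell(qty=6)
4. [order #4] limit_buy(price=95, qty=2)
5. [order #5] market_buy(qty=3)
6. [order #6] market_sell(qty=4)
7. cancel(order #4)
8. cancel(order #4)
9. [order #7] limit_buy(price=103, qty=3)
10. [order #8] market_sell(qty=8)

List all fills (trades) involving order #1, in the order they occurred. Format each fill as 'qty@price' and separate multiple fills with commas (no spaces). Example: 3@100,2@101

Answer: 3@96,3@96

Derivation:
After op 1 [order #1] limit_sell(price=96, qty=10): fills=none; bids=[-] asks=[#1:10@96]
After op 2 [order #2] market_sell(qty=1): fills=none; bids=[-] asks=[#1:10@96]
After op 3 [order #3] market_sell(qty=6): fills=none; bids=[-] asks=[#1:10@96]
After op 4 [order #4] limit_buy(price=95, qty=2): fills=none; bids=[#4:2@95] asks=[#1:10@96]
After op 5 [order #5] market_buy(qty=3): fills=#5x#1:3@96; bids=[#4:2@95] asks=[#1:7@96]
After op 6 [order #6] market_sell(qty=4): fills=#4x#6:2@95; bids=[-] asks=[#1:7@96]
After op 7 cancel(order #4): fills=none; bids=[-] asks=[#1:7@96]
After op 8 cancel(order #4): fills=none; bids=[-] asks=[#1:7@96]
After op 9 [order #7] limit_buy(price=103, qty=3): fills=#7x#1:3@96; bids=[-] asks=[#1:4@96]
After op 10 [order #8] market_sell(qty=8): fills=none; bids=[-] asks=[#1:4@96]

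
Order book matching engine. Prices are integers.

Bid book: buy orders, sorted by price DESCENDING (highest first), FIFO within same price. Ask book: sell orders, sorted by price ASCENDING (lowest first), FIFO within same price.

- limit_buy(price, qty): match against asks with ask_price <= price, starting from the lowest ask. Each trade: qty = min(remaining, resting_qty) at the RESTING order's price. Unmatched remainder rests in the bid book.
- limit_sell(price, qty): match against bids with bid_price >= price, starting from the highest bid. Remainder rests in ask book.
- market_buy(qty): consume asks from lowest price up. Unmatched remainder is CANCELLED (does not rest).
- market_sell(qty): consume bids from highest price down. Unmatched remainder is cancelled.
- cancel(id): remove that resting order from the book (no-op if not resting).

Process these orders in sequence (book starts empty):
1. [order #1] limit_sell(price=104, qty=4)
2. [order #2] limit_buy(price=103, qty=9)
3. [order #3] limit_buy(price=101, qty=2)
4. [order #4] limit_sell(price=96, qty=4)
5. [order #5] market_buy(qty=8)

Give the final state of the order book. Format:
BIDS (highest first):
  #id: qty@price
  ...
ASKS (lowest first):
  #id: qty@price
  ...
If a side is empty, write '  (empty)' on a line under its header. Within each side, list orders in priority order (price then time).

Answer: BIDS (highest first):
  #2: 5@103
  #3: 2@101
ASKS (lowest first):
  (empty)

Derivation:
After op 1 [order #1] limit_sell(price=104, qty=4): fills=none; bids=[-] asks=[#1:4@104]
After op 2 [order #2] limit_buy(price=103, qty=9): fills=none; bids=[#2:9@103] asks=[#1:4@104]
After op 3 [order #3] limit_buy(price=101, qty=2): fills=none; bids=[#2:9@103 #3:2@101] asks=[#1:4@104]
After op 4 [order #4] limit_sell(price=96, qty=4): fills=#2x#4:4@103; bids=[#2:5@103 #3:2@101] asks=[#1:4@104]
After op 5 [order #5] market_buy(qty=8): fills=#5x#1:4@104; bids=[#2:5@103 #3:2@101] asks=[-]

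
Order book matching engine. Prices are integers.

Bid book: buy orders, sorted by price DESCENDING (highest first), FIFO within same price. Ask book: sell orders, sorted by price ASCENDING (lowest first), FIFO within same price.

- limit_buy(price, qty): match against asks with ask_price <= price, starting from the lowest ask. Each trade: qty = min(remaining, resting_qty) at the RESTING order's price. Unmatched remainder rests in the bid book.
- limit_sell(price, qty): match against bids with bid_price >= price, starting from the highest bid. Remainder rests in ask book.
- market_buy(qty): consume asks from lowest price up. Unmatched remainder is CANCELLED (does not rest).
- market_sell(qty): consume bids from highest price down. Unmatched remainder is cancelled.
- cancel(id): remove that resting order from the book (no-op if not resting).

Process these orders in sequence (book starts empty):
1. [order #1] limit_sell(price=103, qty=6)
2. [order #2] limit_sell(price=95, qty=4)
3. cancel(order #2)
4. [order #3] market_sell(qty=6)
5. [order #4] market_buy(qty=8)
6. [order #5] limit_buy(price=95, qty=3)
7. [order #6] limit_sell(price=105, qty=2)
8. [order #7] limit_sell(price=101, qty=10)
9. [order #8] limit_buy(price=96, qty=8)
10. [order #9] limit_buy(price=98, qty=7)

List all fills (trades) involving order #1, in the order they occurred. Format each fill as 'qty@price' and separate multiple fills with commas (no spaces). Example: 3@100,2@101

Answer: 6@103

Derivation:
After op 1 [order #1] limit_sell(price=103, qty=6): fills=none; bids=[-] asks=[#1:6@103]
After op 2 [order #2] limit_sell(price=95, qty=4): fills=none; bids=[-] asks=[#2:4@95 #1:6@103]
After op 3 cancel(order #2): fills=none; bids=[-] asks=[#1:6@103]
After op 4 [order #3] market_sell(qty=6): fills=none; bids=[-] asks=[#1:6@103]
After op 5 [order #4] market_buy(qty=8): fills=#4x#1:6@103; bids=[-] asks=[-]
After op 6 [order #5] limit_buy(price=95, qty=3): fills=none; bids=[#5:3@95] asks=[-]
After op 7 [order #6] limit_sell(price=105, qty=2): fills=none; bids=[#5:3@95] asks=[#6:2@105]
After op 8 [order #7] limit_sell(price=101, qty=10): fills=none; bids=[#5:3@95] asks=[#7:10@101 #6:2@105]
After op 9 [order #8] limit_buy(price=96, qty=8): fills=none; bids=[#8:8@96 #5:3@95] asks=[#7:10@101 #6:2@105]
After op 10 [order #9] limit_buy(price=98, qty=7): fills=none; bids=[#9:7@98 #8:8@96 #5:3@95] asks=[#7:10@101 #6:2@105]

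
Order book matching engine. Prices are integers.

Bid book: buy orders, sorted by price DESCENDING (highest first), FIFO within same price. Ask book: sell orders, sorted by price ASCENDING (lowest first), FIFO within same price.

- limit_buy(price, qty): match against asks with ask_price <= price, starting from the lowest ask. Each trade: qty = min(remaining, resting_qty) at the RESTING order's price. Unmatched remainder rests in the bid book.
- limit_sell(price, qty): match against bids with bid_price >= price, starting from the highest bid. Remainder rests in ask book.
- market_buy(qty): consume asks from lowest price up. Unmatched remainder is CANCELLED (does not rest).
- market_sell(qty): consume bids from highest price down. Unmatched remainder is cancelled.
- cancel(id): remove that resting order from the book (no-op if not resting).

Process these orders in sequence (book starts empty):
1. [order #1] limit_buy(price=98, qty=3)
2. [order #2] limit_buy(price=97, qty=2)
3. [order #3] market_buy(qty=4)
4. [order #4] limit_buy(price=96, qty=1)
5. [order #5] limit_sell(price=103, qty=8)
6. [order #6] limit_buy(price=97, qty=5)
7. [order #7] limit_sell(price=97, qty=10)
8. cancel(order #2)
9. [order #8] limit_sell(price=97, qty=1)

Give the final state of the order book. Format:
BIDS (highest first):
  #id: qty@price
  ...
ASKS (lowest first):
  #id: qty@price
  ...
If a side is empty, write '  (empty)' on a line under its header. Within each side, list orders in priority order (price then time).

After op 1 [order #1] limit_buy(price=98, qty=3): fills=none; bids=[#1:3@98] asks=[-]
After op 2 [order #2] limit_buy(price=97, qty=2): fills=none; bids=[#1:3@98 #2:2@97] asks=[-]
After op 3 [order #3] market_buy(qty=4): fills=none; bids=[#1:3@98 #2:2@97] asks=[-]
After op 4 [order #4] limit_buy(price=96, qty=1): fills=none; bids=[#1:3@98 #2:2@97 #4:1@96] asks=[-]
After op 5 [order #5] limit_sell(price=103, qty=8): fills=none; bids=[#1:3@98 #2:2@97 #4:1@96] asks=[#5:8@103]
After op 6 [order #6] limit_buy(price=97, qty=5): fills=none; bids=[#1:3@98 #2:2@97 #6:5@97 #4:1@96] asks=[#5:8@103]
After op 7 [order #7] limit_sell(price=97, qty=10): fills=#1x#7:3@98 #2x#7:2@97 #6x#7:5@97; bids=[#4:1@96] asks=[#5:8@103]
After op 8 cancel(order #2): fills=none; bids=[#4:1@96] asks=[#5:8@103]
After op 9 [order #8] limit_sell(price=97, qty=1): fills=none; bids=[#4:1@96] asks=[#8:1@97 #5:8@103]

Answer: BIDS (highest first):
  #4: 1@96
ASKS (lowest first):
  #8: 1@97
  #5: 8@103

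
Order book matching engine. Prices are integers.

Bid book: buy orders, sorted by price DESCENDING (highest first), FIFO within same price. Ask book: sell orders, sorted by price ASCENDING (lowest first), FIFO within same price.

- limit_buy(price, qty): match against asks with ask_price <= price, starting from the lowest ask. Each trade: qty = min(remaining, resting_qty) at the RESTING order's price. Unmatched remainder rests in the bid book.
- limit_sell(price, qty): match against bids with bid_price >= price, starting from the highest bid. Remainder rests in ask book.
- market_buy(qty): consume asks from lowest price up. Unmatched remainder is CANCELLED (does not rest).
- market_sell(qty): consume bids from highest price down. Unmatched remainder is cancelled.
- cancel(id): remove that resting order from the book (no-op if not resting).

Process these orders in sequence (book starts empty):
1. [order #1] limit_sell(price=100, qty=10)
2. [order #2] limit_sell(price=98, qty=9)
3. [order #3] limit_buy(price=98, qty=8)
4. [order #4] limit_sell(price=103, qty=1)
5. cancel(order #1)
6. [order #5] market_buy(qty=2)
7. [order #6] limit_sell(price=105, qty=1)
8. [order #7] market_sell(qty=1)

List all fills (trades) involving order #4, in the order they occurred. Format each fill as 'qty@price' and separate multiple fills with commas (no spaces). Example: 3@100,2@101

After op 1 [order #1] limit_sell(price=100, qty=10): fills=none; bids=[-] asks=[#1:10@100]
After op 2 [order #2] limit_sell(price=98, qty=9): fills=none; bids=[-] asks=[#2:9@98 #1:10@100]
After op 3 [order #3] limit_buy(price=98, qty=8): fills=#3x#2:8@98; bids=[-] asks=[#2:1@98 #1:10@100]
After op 4 [order #4] limit_sell(price=103, qty=1): fills=none; bids=[-] asks=[#2:1@98 #1:10@100 #4:1@103]
After op 5 cancel(order #1): fills=none; bids=[-] asks=[#2:1@98 #4:1@103]
After op 6 [order #5] market_buy(qty=2): fills=#5x#2:1@98 #5x#4:1@103; bids=[-] asks=[-]
After op 7 [order #6] limit_sell(price=105, qty=1): fills=none; bids=[-] asks=[#6:1@105]
After op 8 [order #7] market_sell(qty=1): fills=none; bids=[-] asks=[#6:1@105]

Answer: 1@103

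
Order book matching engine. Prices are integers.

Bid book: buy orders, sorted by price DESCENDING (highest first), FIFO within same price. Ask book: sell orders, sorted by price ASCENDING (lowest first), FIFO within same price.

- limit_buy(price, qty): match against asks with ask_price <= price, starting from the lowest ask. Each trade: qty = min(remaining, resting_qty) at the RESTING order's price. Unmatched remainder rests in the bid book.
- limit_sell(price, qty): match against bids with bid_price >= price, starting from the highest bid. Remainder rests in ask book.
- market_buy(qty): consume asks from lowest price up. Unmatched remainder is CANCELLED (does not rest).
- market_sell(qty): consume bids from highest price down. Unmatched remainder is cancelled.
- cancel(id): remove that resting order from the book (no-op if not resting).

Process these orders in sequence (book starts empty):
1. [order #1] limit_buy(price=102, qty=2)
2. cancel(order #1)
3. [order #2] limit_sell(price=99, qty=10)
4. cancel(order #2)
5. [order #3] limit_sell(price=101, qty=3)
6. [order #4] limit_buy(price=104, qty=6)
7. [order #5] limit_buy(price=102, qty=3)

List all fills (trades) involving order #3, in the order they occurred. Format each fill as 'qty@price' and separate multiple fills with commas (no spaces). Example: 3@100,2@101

Answer: 3@101

Derivation:
After op 1 [order #1] limit_buy(price=102, qty=2): fills=none; bids=[#1:2@102] asks=[-]
After op 2 cancel(order #1): fills=none; bids=[-] asks=[-]
After op 3 [order #2] limit_sell(price=99, qty=10): fills=none; bids=[-] asks=[#2:10@99]
After op 4 cancel(order #2): fills=none; bids=[-] asks=[-]
After op 5 [order #3] limit_sell(price=101, qty=3): fills=none; bids=[-] asks=[#3:3@101]
After op 6 [order #4] limit_buy(price=104, qty=6): fills=#4x#3:3@101; bids=[#4:3@104] asks=[-]
After op 7 [order #5] limit_buy(price=102, qty=3): fills=none; bids=[#4:3@104 #5:3@102] asks=[-]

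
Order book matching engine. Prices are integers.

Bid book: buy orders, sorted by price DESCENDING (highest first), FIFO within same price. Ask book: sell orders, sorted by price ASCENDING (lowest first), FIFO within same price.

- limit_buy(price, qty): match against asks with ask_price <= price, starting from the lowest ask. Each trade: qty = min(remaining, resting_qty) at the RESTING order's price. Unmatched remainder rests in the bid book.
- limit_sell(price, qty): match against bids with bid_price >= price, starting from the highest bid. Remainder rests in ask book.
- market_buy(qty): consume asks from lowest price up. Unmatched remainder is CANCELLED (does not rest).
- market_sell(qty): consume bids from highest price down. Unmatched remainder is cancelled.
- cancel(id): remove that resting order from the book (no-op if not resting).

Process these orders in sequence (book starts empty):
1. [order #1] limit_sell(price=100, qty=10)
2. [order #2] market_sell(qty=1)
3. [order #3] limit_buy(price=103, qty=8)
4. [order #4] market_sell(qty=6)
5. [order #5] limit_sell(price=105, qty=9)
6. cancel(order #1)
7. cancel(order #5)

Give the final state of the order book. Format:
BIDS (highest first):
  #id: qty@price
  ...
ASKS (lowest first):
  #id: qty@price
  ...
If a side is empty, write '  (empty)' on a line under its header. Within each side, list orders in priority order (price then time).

After op 1 [order #1] limit_sell(price=100, qty=10): fills=none; bids=[-] asks=[#1:10@100]
After op 2 [order #2] market_sell(qty=1): fills=none; bids=[-] asks=[#1:10@100]
After op 3 [order #3] limit_buy(price=103, qty=8): fills=#3x#1:8@100; bids=[-] asks=[#1:2@100]
After op 4 [order #4] market_sell(qty=6): fills=none; bids=[-] asks=[#1:2@100]
After op 5 [order #5] limit_sell(price=105, qty=9): fills=none; bids=[-] asks=[#1:2@100 #5:9@105]
After op 6 cancel(order #1): fills=none; bids=[-] asks=[#5:9@105]
After op 7 cancel(order #5): fills=none; bids=[-] asks=[-]

Answer: BIDS (highest first):
  (empty)
ASKS (lowest first):
  (empty)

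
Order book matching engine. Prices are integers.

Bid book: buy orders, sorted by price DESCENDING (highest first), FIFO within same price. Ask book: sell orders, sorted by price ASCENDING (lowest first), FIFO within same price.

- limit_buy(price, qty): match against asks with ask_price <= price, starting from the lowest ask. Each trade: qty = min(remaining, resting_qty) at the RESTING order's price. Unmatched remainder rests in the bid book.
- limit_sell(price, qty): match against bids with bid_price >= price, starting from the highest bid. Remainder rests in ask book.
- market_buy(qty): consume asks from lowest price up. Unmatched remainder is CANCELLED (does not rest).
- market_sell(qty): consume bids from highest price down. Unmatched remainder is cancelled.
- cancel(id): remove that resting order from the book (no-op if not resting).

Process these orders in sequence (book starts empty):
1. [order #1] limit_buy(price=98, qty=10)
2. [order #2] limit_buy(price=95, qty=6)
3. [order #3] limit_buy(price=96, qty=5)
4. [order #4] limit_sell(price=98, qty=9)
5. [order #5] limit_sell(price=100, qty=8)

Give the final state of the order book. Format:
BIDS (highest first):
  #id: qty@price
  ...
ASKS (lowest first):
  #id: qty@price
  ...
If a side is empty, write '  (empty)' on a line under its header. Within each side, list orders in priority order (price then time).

After op 1 [order #1] limit_buy(price=98, qty=10): fills=none; bids=[#1:10@98] asks=[-]
After op 2 [order #2] limit_buy(price=95, qty=6): fills=none; bids=[#1:10@98 #2:6@95] asks=[-]
After op 3 [order #3] limit_buy(price=96, qty=5): fills=none; bids=[#1:10@98 #3:5@96 #2:6@95] asks=[-]
After op 4 [order #4] limit_sell(price=98, qty=9): fills=#1x#4:9@98; bids=[#1:1@98 #3:5@96 #2:6@95] asks=[-]
After op 5 [order #5] limit_sell(price=100, qty=8): fills=none; bids=[#1:1@98 #3:5@96 #2:6@95] asks=[#5:8@100]

Answer: BIDS (highest first):
  #1: 1@98
  #3: 5@96
  #2: 6@95
ASKS (lowest first):
  #5: 8@100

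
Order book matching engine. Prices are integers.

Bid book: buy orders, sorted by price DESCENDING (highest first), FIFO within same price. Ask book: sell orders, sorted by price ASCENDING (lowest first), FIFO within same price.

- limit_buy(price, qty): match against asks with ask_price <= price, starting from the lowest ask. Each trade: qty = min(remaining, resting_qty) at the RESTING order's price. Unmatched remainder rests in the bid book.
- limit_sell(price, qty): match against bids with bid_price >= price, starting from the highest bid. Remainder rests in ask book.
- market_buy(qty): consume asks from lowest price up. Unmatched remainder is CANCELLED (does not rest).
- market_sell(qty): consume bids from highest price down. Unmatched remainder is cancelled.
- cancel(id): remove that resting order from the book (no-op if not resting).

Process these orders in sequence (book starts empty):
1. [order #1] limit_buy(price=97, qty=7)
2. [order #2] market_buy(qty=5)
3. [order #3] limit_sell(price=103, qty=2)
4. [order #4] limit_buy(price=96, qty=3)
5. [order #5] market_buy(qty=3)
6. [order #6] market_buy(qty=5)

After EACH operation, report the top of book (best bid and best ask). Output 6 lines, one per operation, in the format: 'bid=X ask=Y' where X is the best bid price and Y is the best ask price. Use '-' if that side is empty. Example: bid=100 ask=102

Answer: bid=97 ask=-
bid=97 ask=-
bid=97 ask=103
bid=97 ask=103
bid=97 ask=-
bid=97 ask=-

Derivation:
After op 1 [order #1] limit_buy(price=97, qty=7): fills=none; bids=[#1:7@97] asks=[-]
After op 2 [order #2] market_buy(qty=5): fills=none; bids=[#1:7@97] asks=[-]
After op 3 [order #3] limit_sell(price=103, qty=2): fills=none; bids=[#1:7@97] asks=[#3:2@103]
After op 4 [order #4] limit_buy(price=96, qty=3): fills=none; bids=[#1:7@97 #4:3@96] asks=[#3:2@103]
After op 5 [order #5] market_buy(qty=3): fills=#5x#3:2@103; bids=[#1:7@97 #4:3@96] asks=[-]
After op 6 [order #6] market_buy(qty=5): fills=none; bids=[#1:7@97 #4:3@96] asks=[-]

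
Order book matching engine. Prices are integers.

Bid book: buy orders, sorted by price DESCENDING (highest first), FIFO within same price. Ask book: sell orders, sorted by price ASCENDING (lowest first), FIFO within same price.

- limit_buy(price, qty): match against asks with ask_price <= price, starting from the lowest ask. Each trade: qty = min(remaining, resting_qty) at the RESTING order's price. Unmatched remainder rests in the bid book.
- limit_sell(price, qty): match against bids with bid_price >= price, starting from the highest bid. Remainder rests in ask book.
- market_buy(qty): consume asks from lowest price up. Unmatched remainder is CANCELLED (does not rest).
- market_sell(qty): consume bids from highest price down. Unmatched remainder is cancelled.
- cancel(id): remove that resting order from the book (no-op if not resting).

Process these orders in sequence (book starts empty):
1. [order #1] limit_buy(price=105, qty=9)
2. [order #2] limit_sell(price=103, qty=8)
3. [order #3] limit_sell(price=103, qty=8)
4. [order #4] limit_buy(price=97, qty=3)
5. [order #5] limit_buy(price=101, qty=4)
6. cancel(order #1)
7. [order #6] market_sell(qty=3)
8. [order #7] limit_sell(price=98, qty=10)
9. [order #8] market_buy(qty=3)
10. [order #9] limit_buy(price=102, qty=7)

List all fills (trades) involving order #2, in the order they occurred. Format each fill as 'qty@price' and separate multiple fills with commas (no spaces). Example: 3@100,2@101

Answer: 8@105

Derivation:
After op 1 [order #1] limit_buy(price=105, qty=9): fills=none; bids=[#1:9@105] asks=[-]
After op 2 [order #2] limit_sell(price=103, qty=8): fills=#1x#2:8@105; bids=[#1:1@105] asks=[-]
After op 3 [order #3] limit_sell(price=103, qty=8): fills=#1x#3:1@105; bids=[-] asks=[#3:7@103]
After op 4 [order #4] limit_buy(price=97, qty=3): fills=none; bids=[#4:3@97] asks=[#3:7@103]
After op 5 [order #5] limit_buy(price=101, qty=4): fills=none; bids=[#5:4@101 #4:3@97] asks=[#3:7@103]
After op 6 cancel(order #1): fills=none; bids=[#5:4@101 #4:3@97] asks=[#3:7@103]
After op 7 [order #6] market_sell(qty=3): fills=#5x#6:3@101; bids=[#5:1@101 #4:3@97] asks=[#3:7@103]
After op 8 [order #7] limit_sell(price=98, qty=10): fills=#5x#7:1@101; bids=[#4:3@97] asks=[#7:9@98 #3:7@103]
After op 9 [order #8] market_buy(qty=3): fills=#8x#7:3@98; bids=[#4:3@97] asks=[#7:6@98 #3:7@103]
After op 10 [order #9] limit_buy(price=102, qty=7): fills=#9x#7:6@98; bids=[#9:1@102 #4:3@97] asks=[#3:7@103]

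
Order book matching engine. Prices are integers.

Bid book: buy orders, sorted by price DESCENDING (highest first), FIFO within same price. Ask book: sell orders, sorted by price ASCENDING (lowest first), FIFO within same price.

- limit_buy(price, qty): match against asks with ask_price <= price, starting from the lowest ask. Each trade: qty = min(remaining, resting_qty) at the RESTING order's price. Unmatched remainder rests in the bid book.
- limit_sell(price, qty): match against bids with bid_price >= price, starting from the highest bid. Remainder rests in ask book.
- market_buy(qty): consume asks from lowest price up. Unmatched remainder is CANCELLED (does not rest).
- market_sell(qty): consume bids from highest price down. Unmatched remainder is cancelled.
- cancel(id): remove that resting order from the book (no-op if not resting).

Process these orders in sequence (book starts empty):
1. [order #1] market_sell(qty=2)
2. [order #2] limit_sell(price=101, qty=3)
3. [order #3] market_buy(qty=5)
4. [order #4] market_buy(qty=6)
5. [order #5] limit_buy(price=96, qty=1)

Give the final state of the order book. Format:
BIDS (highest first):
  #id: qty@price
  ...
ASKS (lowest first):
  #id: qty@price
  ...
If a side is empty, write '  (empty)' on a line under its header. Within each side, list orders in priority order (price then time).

Answer: BIDS (highest first):
  #5: 1@96
ASKS (lowest first):
  (empty)

Derivation:
After op 1 [order #1] market_sell(qty=2): fills=none; bids=[-] asks=[-]
After op 2 [order #2] limit_sell(price=101, qty=3): fills=none; bids=[-] asks=[#2:3@101]
After op 3 [order #3] market_buy(qty=5): fills=#3x#2:3@101; bids=[-] asks=[-]
After op 4 [order #4] market_buy(qty=6): fills=none; bids=[-] asks=[-]
After op 5 [order #5] limit_buy(price=96, qty=1): fills=none; bids=[#5:1@96] asks=[-]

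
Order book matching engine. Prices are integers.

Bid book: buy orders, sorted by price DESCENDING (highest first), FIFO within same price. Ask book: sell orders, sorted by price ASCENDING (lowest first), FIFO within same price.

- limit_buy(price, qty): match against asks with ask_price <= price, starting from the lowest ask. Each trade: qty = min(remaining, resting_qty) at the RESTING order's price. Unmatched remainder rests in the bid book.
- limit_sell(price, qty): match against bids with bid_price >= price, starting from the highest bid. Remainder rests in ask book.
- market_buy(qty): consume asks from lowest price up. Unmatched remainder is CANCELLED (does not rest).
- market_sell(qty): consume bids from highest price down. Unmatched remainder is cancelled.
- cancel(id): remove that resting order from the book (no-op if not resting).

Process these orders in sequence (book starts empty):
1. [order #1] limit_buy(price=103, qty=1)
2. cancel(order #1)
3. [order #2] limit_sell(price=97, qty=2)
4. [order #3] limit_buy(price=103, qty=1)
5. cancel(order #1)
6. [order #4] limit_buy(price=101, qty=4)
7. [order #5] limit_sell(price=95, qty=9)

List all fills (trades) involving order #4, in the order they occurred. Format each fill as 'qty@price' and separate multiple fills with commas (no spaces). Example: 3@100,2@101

Answer: 1@97,3@101

Derivation:
After op 1 [order #1] limit_buy(price=103, qty=1): fills=none; bids=[#1:1@103] asks=[-]
After op 2 cancel(order #1): fills=none; bids=[-] asks=[-]
After op 3 [order #2] limit_sell(price=97, qty=2): fills=none; bids=[-] asks=[#2:2@97]
After op 4 [order #3] limit_buy(price=103, qty=1): fills=#3x#2:1@97; bids=[-] asks=[#2:1@97]
After op 5 cancel(order #1): fills=none; bids=[-] asks=[#2:1@97]
After op 6 [order #4] limit_buy(price=101, qty=4): fills=#4x#2:1@97; bids=[#4:3@101] asks=[-]
After op 7 [order #5] limit_sell(price=95, qty=9): fills=#4x#5:3@101; bids=[-] asks=[#5:6@95]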